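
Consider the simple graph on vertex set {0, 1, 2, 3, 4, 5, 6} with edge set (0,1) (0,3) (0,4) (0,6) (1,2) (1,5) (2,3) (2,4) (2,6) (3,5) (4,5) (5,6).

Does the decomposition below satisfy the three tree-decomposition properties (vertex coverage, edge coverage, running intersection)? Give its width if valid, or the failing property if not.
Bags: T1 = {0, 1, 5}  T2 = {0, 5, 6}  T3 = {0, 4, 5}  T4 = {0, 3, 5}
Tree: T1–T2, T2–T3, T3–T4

No — vertex 2 appears in no bag.

A tree decomposition must satisfy three properties: every vertex lies in some bag; for every edge, both endpoints lie together in some bag; and for every vertex, the bags containing it form a connected subtree. Here vertex 2 appears in no bag, so the decomposition is invalid.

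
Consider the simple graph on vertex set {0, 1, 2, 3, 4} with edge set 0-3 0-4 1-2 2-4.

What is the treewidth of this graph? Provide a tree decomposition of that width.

Treewidth 1.
One optimal decomposition is:
Bags: B1 = {1, 2}  B2 = {2, 4}  B3 = {0, 4}  B4 = {0, 3}
Tree: B1–B2, B2–B3, B3–B4

Each bag holds 2 vertices, so the decomposition has width 1, which upper-bounds the treewidth. Any graph with an edge has treewidth ≥ 1, and G has the edge 1–2. Therefore the treewidth is 1.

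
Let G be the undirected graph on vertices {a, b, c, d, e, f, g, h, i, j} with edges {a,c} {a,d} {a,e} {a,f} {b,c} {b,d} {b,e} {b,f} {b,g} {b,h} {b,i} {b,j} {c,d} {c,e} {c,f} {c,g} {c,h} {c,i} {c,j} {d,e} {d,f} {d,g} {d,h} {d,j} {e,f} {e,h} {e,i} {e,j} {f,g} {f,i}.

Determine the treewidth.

4

A width-4 tree decomposition is:
Bags: B1 = {b, c, d, e, f}  B2 = {a, c, d, e, f}  B3 = {b, c, d, f, g}  B4 = {b, c, d, e, h}  B5 = {b, c, e, f, i}  B6 = {b, c, d, e, j}
Tree: B1–B2, B1–B3, B1–B4, B1–B5, B1–B6
Every bag has size at most 5, so the width is 5 − 1 = 4 and tw(G) ≤ 4. For the lower bound, the 5 vertices {a, c, d, e, f} are pairwise adjacent, and any tree decomposition puts a clique entirely inside one bag — forcing width ≥ 4. Combining the bounds, tw(G) = 4.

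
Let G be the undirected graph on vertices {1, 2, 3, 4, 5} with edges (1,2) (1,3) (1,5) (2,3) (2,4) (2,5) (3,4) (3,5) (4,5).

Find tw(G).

A width-3 tree decomposition is:
Bags: B1 = {2, 3, 4, 5}  B2 = {1, 2, 3, 5}
Tree: B1–B2
Every bag has size at most 4, so the width is 4 − 1 = 3 and tw(G) ≤ 3. On the other hand G contains the 4-clique {1, 2, 3, 5}. A clique must lie in a single bag of any decomposition, so no decomposition can have width below 3. Combining the bounds, tw(G) = 3.

3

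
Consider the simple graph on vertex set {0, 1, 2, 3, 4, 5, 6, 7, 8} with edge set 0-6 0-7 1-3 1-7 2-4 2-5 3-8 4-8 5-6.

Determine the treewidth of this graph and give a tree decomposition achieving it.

Treewidth 2.
One optimal decomposition is:
Bags: B1 = {0, 5, 6}  B2 = {0, 2, 5}  B3 = {0, 2, 4}  B4 = {0, 4, 8}  B5 = {0, 3, 8}  B6 = {0, 1, 3}  B7 = {0, 1, 7}
Tree: B1–B2, B2–B3, B3–B4, B4–B5, B5–B6, B6–B7

The largest bag has 3 vertices, giving width 2; this decomposition certifies tw(G) ≤ 2. Since 0–6–5–2–4–8–3–1–7–0 is a cycle in G, G is not acyclic. Forests are exactly the graphs of treewidth ≤ 1, so tw(G) ≥ 2. Hence tw(G) = 2 exactly.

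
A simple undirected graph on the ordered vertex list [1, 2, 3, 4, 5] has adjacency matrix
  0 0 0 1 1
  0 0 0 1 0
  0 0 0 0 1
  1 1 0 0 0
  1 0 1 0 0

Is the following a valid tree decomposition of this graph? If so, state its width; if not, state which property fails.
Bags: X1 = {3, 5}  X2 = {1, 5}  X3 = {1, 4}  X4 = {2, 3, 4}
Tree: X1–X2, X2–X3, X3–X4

A tree decomposition must satisfy three properties: every vertex lies in some bag; for every edge, both endpoints lie together in some bag; and for every vertex, the bags containing it form a connected subtree. Here bags containing vertex 3 are not connected in the tree, so the decomposition is invalid.

No — bags containing vertex 3 are not connected in the tree.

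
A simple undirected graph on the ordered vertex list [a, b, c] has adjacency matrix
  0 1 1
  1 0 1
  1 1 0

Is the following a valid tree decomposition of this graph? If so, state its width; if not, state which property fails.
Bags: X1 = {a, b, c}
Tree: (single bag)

Checking the three conditions: (i) the bags cover all of {a, b, c}; (ii) for each edge, some bag contains both endpoints; (iii) the bags containing any fixed vertex form a subtree. All hold, so the decomposition is valid with width 3 − 1 = 2.

Yes; width 2.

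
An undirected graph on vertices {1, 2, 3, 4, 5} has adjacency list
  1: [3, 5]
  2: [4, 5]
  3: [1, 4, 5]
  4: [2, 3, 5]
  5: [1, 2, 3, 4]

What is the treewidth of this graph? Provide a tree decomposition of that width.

Treewidth 2.
Bags: B1 = {3, 4, 5}  B2 = {2, 4, 5}  B3 = {1, 3, 5}
Tree: B1–B2, B1–B3

Every bag has size at most 3, so the width is 3 − 1 = 2 and tw(G) ≤ 2. Conversely, {2, 4, 5} is a clique of size 3, and the vertices of any clique must share a bag in every tree decomposition; so some bag has ≥ 3 vertices and tw(G) ≥ 2. Hence tw(G) = 2 exactly.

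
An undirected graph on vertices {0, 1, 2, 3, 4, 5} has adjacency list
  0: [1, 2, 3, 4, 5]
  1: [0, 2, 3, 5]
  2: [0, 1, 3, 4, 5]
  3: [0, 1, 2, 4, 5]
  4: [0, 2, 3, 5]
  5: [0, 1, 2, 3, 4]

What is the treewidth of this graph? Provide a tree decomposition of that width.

Every bag has size at most 5, so the width is 5 − 1 = 4 and tw(G) ≤ 4. For the lower bound, the 5 vertices {0, 1, 2, 3, 5} are pairwise adjacent, and any tree decomposition puts a clique entirely inside one bag — forcing width ≥ 4. Combining the bounds, tw(G) = 4.

Treewidth 4.
One optimal decomposition is:
Bags: B1 = {0, 1, 2, 3, 5}  B2 = {0, 2, 3, 4, 5}
Tree: B1–B2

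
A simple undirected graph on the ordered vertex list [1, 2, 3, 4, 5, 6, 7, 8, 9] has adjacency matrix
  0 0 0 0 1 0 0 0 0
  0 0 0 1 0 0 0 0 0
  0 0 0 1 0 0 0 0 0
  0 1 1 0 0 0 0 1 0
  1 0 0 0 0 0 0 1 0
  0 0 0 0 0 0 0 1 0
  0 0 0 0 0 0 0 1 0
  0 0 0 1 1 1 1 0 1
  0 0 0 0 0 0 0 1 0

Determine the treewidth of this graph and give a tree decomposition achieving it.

Treewidth 1.
One optimal decomposition is:
Bags: B1 = {4, 8}  B2 = {8, 9}  B3 = {2, 4}  B4 = {5, 8}  B5 = {6, 8}  B6 = {3, 4}  B7 = {7, 8}  B8 = {1, 5}
Tree: B1–B2, B1–B3, B1–B4, B2–B5, B3–B6, B4–B7, B4–B8

Every bag has size at most 2, so the width is 2 − 1 = 1 and tw(G) ≤ 1. Any graph with an edge has treewidth ≥ 1, and G has the edge 8–4. Therefore the treewidth is 1.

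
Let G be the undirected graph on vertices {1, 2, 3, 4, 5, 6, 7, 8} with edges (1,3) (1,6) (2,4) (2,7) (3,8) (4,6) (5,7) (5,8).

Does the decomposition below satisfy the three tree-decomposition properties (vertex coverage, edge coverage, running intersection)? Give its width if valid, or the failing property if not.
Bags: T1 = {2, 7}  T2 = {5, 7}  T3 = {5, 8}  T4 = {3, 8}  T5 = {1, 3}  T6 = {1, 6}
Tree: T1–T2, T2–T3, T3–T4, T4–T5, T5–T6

No — vertex 4 appears in no bag.

A tree decomposition must satisfy three properties: every vertex lies in some bag; for every edge, both endpoints lie together in some bag; and for every vertex, the bags containing it form a connected subtree. Here vertex 4 appears in no bag, so the decomposition is invalid.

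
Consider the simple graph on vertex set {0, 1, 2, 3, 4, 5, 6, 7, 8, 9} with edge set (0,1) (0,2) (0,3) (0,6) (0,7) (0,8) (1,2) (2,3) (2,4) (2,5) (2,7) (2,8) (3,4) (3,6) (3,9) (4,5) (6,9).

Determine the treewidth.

2

A width-2 tree decomposition is:
Bags: B1 = {0, 3, 6}  B2 = {0, 2, 3}  B3 = {3, 6, 9}  B4 = {0, 2, 8}  B5 = {0, 2, 7}  B6 = {2, 3, 4}  B7 = {0, 1, 2}  B8 = {2, 4, 5}
Tree: B1–B2, B1–B3, B2–B4, B4–B5, B2–B6, B4–B7, B6–B8
The largest bag has 3 vertices, giving width 2; this decomposition certifies tw(G) ≤ 2. Conversely, {3, 6, 9} is a clique of size 3, and the vertices of any clique must share a bag in every tree decomposition; so some bag has ≥ 3 vertices and tw(G) ≥ 2. Hence tw(G) = 2 exactly.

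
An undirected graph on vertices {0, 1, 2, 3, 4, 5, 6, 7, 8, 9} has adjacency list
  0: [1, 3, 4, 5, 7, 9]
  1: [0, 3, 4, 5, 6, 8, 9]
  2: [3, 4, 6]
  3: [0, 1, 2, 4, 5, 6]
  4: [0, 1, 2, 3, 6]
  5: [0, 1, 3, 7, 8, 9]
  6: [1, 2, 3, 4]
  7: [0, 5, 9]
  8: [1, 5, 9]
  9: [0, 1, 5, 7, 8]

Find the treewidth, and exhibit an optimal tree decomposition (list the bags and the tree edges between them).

Treewidth 3.
One such decomposition:
Bags: B1 = {0, 1, 5, 9}  B2 = {0, 1, 3, 5}  B3 = {0, 1, 3, 4}  B4 = {1, 3, 4, 6}  B5 = {2, 3, 4, 6}  B6 = {1, 5, 8, 9}  B7 = {0, 5, 7, 9}
Tree: B1–B2, B2–B3, B3–B4, B4–B5, B1–B6, B1–B7

Every bag has size at most 4, so the width is 4 − 1 = 3 and tw(G) ≤ 3. On the other hand G contains the 4-clique {0, 1, 5, 9}. A clique must lie in a single bag of any decomposition, so no decomposition can have width below 3. The upper and lower bounds meet at 3, so that is the treewidth.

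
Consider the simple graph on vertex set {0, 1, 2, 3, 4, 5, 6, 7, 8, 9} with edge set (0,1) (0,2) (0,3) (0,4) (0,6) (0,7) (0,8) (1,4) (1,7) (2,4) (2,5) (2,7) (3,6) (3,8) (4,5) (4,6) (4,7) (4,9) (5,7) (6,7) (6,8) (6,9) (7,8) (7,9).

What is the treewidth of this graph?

3

A width-3 tree decomposition is:
Bags: B1 = {0, 4, 6, 7}  B2 = {0, 2, 4, 7}  B3 = {0, 6, 7, 8}  B4 = {2, 4, 5, 7}  B5 = {0, 3, 6, 8}  B6 = {4, 6, 7, 9}  B7 = {0, 1, 4, 7}
Tree: B1–B2, B1–B3, B2–B4, B3–B5, B1–B6, B1–B7
Each bag holds 4 vertices, so the decomposition has width 3, which upper-bounds the treewidth. For the lower bound, the 4 vertices {0, 3, 6, 8} are pairwise adjacent, and any tree decomposition puts a clique entirely inside one bag — forcing width ≥ 3. Combining the bounds, tw(G) = 3.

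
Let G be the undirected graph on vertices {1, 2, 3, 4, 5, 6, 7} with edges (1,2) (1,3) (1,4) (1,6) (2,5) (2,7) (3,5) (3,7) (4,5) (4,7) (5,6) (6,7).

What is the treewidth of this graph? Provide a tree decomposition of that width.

Treewidth 3.
Bags: B1 = {1, 3, 5, 7}  B2 = {1, 2, 5, 7}  B3 = {1, 4, 5, 7}  B4 = {1, 5, 6, 7}
Tree: B1–B2, B2–B3, B3–B4

Every bag has size at most 4, so the width is 4 − 1 = 3 and tw(G) ≤ 3. For the lower bound: the 4 vertex sets {3,7}, {1,2}, {5}, {4} are disjoint, each induces a connected subgraph, and every pair is joined by at least one edge of G. Contracting each set to a single vertex therefore yields K_{4} as a minor, and since treewidth is minor-monotone, tw(G) ≥ tw(K_{4}) = 3. Combining the bounds, tw(G) = 3.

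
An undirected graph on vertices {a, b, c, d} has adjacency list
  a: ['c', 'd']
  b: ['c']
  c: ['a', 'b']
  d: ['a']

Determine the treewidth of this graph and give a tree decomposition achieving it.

The largest bag has 2 vertices, giving width 1; this decomposition certifies tw(G) ≤ 1. G has an edge, so its treewidth is at least 1. The upper and lower bounds meet at 1, so that is the treewidth.

Treewidth 1.
One optimal decomposition is:
Bags: B1 = {a, d}  B2 = {a, c}  B3 = {b, c}
Tree: B1–B2, B2–B3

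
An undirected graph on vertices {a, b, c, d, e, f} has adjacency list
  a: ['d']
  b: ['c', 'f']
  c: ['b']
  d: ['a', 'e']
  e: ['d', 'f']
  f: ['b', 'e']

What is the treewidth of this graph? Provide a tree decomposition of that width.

Treewidth 1.
One optimal decomposition is:
Bags: B1 = {e, f}  B2 = {b, f}  B3 = {d, e}  B4 = {a, d}  B5 = {b, c}
Tree: B1–B2, B1–B3, B3–B4, B2–B5

Every bag has size at most 2, so the width is 2 − 1 = 1 and tw(G) ≤ 1. Any graph with an edge has treewidth ≥ 1, and G has the edge e–f. The upper and lower bounds meet at 1, so that is the treewidth.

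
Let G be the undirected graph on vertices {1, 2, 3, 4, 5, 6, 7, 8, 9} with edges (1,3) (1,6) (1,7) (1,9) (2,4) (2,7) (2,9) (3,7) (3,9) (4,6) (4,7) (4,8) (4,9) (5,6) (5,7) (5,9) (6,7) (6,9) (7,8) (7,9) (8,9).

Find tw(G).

A width-3 tree decomposition is:
Bags: B1 = {5, 6, 7, 9}  B2 = {1, 6, 7, 9}  B3 = {1, 3, 7, 9}  B4 = {4, 6, 7, 9}  B5 = {4, 7, 8, 9}  B6 = {2, 4, 7, 9}
Tree: B1–B2, B2–B3, B2–B4, B4–B5, B5–B6
Every bag has size at most 4, so the width is 4 − 1 = 3 and tw(G) ≤ 3. On the other hand G contains the 4-clique {1, 3, 7, 9}. A clique must lie in a single bag of any decomposition, so no decomposition can have width below 3. Combining the bounds, tw(G) = 3.

3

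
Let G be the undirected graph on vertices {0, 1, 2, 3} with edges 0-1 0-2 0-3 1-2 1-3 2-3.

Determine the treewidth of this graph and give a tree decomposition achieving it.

With just one bag of size 4, the width is 4 − 1 = 3, so tw(G) ≤ 3. Conversely, {0, 1, 2, 3} is a clique of size 4, and the vertices of any clique must share a bag in every tree decomposition; so some bag has ≥ 4 vertices and tw(G) ≥ 3. Combining the bounds, tw(G) = 3.

Treewidth 3.
One optimal decomposition is:
Bags: B1 = {0, 1, 2, 3}
Tree: (single bag)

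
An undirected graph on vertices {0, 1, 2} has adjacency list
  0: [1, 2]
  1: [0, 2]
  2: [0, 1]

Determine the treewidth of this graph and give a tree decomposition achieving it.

With just one bag of size 3, the width is 3 − 1 = 2, so tw(G) ≤ 2. On the other hand G contains the 3-clique {0, 1, 2}. A clique must lie in a single bag of any decomposition, so no decomposition can have width below 2. Hence tw(G) = 2 exactly.

Treewidth 2.
Bags: B1 = {0, 1, 2}
Tree: (single bag)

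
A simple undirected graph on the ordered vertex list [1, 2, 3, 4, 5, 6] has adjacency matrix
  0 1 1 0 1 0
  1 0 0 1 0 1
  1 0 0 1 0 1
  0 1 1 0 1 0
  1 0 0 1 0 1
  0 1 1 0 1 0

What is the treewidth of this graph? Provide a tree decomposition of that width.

Treewidth 3.
Bags: B1 = {2, 3, 5, 6}  B2 = {2, 3, 4, 5}  B3 = {1, 2, 3, 5}
Tree: B1–B2, B2–B3

The largest bag has 4 vertices, giving width 3; this decomposition certifies tw(G) ≤ 3. For the lower bound: the 4 vertex sets {5,6}, {3,4}, {2}, {1} are disjoint, each induces a connected subgraph, and every pair is joined by at least one edge of G. Contracting each set to a single vertex therefore yields K_{4} as a minor, and since treewidth is minor-monotone, tw(G) ≥ tw(K_{4}) = 3. The upper and lower bounds meet at 3, so that is the treewidth.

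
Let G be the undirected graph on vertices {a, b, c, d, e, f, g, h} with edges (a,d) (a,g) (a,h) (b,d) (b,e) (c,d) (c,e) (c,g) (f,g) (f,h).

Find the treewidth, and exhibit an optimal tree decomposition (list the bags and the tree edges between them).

Every bag has size at most 3, so the width is 3 − 1 = 2 and tw(G) ≤ 2. Since b–e–c–d–b is a cycle in G, G is not acyclic. Forests are exactly the graphs of treewidth ≤ 1, so tw(G) ≥ 2. The upper and lower bounds meet at 2, so that is the treewidth.

Treewidth 2.
Bags: B1 = {b, d, e}  B2 = {c, d, e}  B3 = {a, c, d}  B4 = {a, c, g}  B5 = {a, g, h}  B6 = {f, g, h}
Tree: B1–B2, B2–B3, B3–B4, B4–B5, B5–B6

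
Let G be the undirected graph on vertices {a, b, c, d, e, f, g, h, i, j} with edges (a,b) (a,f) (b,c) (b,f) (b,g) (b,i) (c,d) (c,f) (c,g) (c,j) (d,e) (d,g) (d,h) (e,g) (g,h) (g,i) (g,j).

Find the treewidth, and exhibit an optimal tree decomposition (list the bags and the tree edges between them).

Treewidth 2.
One such decomposition:
Bags: B1 = {c, d, g}  B2 = {b, c, g}  B3 = {c, g, j}  B4 = {d, e, g}  B5 = {b, c, f}  B6 = {b, g, i}  B7 = {d, g, h}  B8 = {a, b, f}
Tree: B1–B2, B1–B3, B1–B4, B2–B5, B2–B6, B1–B7, B5–B8

Each bag holds 3 vertices, so the decomposition has width 2, which upper-bounds the treewidth. Conversely, {d, e, g} is a clique of size 3, and the vertices of any clique must share a bag in every tree decomposition; so some bag has ≥ 3 vertices and tw(G) ≥ 2. Hence tw(G) = 2 exactly.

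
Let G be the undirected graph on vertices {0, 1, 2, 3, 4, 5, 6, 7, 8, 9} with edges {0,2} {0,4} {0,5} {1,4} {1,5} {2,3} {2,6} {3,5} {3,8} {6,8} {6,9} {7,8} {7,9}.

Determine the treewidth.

2

A width-2 tree decomposition is:
Bags: B1 = {7, 8, 9}  B2 = {6, 8, 9}  B3 = {3, 6, 8}  B4 = {2, 3, 6}  B5 = {2, 3, 5}  B6 = {0, 2, 5}  B7 = {0, 1, 5}  B8 = {0, 1, 4}
Tree: B1–B2, B2–B3, B3–B4, B4–B5, B5–B6, B6–B7, B7–B8
The largest bag has 3 vertices, giving width 2; this decomposition certifies tw(G) ≤ 2. For the lower bound, G contains the cycle 7–9–6–8–7, so G is not a forest; only forests have treewidth ≤ 1, hence tw(G) ≥ 2. The upper and lower bounds meet at 2, so that is the treewidth.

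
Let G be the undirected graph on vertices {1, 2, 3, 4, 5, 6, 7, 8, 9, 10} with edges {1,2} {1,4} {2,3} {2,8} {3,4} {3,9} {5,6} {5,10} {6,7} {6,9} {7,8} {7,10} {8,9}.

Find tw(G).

2

A width-2 tree decomposition is:
Bags: B1 = {5, 7, 10}  B2 = {5, 6, 7}  B3 = {6, 7, 8}  B4 = {6, 8, 9}  B5 = {2, 8, 9}  B6 = {2, 3, 9}  B7 = {1, 2, 3}  B8 = {1, 3, 4}
Tree: B1–B2, B2–B3, B3–B4, B4–B5, B5–B6, B6–B7, B7–B8
Every bag has size at most 3, so the width is 3 − 1 = 2 and tw(G) ≤ 2. Since 10–5–6–7–10 is a cycle in G, G is not acyclic. Forests are exactly the graphs of treewidth ≤ 1, so tw(G) ≥ 2. Combining the bounds, tw(G) = 2.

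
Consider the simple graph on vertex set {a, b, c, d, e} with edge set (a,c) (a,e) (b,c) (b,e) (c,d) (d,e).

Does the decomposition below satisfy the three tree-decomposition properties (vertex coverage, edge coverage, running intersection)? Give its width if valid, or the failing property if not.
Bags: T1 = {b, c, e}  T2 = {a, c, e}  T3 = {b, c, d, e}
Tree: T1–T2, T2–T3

No — bags containing vertex b are not connected in the tree.

A tree decomposition must satisfy three properties: every vertex lies in some bag; for every edge, both endpoints lie together in some bag; and for every vertex, the bags containing it form a connected subtree. Here bags containing vertex b are not connected in the tree, so the decomposition is invalid.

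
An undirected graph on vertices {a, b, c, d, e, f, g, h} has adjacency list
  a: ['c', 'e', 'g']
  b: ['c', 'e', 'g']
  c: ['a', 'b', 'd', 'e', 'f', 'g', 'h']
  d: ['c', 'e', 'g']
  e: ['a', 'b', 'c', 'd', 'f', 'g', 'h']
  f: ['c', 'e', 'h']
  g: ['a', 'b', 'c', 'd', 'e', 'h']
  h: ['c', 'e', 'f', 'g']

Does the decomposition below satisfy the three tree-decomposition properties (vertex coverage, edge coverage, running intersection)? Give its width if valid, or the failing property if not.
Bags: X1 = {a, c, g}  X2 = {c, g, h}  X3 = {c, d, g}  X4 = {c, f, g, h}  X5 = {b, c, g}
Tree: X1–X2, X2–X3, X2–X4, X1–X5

A tree decomposition must satisfy three properties: every vertex lies in some bag; for every edge, both endpoints lie together in some bag; and for every vertex, the bags containing it form a connected subtree. Here vertex e appears in no bag, so the decomposition is invalid.

No — vertex e appears in no bag.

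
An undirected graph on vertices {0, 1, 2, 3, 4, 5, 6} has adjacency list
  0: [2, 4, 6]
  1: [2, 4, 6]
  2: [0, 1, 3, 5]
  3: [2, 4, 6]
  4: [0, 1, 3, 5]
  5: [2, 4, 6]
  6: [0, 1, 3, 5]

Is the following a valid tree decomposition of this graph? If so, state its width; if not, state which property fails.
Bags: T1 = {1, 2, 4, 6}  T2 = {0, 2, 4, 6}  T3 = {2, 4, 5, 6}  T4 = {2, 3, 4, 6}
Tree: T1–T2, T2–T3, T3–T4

Yes; width 3.

Vertex coverage: the bags together contain {0, 1, 2, 3, 4, 5, 6}, the full vertex set. Edge coverage: each edge of G has both endpoints in at least one bag. Running intersection: for every vertex, the bags containing it form a connected subtree. All three properties hold, so this is a valid tree decomposition of width max|bag| − 1 = 3, and hence tw(G) ≤ 3.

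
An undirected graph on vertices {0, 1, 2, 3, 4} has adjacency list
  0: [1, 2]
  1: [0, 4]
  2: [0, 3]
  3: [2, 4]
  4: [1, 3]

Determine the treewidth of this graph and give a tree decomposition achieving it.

Treewidth 2.
Bags: B1 = {2, 3, 4}  B2 = {1, 2, 4}  B3 = {0, 1, 2}
Tree: B1–B2, B2–B3

Every bag has size at most 3, so the width is 3 − 1 = 2 and tw(G) ≤ 2. The edges 2–3–4–1–0–2 form a cycle, so G is not a tree and its treewidth is at least 2. Combining the bounds, tw(G) = 2.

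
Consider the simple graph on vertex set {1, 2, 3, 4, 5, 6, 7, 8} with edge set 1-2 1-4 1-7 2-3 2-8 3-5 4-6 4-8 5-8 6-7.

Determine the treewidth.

A width-2 tree decomposition is:
Bags: B1 = {4, 6, 7}  B2 = {1, 4, 7}  B3 = {1, 4, 8}  B4 = {1, 2, 8}  B5 = {2, 5, 8}  B6 = {2, 3, 5}
Tree: B1–B2, B2–B3, B3–B4, B4–B5, B5–B6
Each bag holds 3 vertices, so the decomposition has width 2, which upper-bounds the treewidth. The edges 6–7–1–4–6 form a cycle, so G is not a tree and its treewidth is at least 2. Combining the bounds, tw(G) = 2.

2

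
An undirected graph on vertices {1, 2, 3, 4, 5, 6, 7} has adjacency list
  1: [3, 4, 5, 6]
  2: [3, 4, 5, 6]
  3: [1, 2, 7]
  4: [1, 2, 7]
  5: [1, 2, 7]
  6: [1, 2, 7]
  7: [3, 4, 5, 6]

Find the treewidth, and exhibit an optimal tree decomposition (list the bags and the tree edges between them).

Each bag holds 4 vertices, so the decomposition has width 3, which upper-bounds the treewidth. For the lower bound: the 4 vertex sets {1,3}, {2,5}, {7}, {4} are disjoint, each induces a connected subgraph, and every pair is joined by at least one edge of G. Contracting each set to a single vertex therefore yields K_{4} as a minor, and since treewidth is minor-monotone, tw(G) ≥ tw(K_{4}) = 3. Hence tw(G) = 3 exactly.

Treewidth 3.
One such decomposition:
Bags: B1 = {1, 2, 3, 7}  B2 = {1, 2, 5, 7}  B3 = {1, 2, 4, 7}  B4 = {1, 2, 6, 7}
Tree: B1–B2, B2–B3, B3–B4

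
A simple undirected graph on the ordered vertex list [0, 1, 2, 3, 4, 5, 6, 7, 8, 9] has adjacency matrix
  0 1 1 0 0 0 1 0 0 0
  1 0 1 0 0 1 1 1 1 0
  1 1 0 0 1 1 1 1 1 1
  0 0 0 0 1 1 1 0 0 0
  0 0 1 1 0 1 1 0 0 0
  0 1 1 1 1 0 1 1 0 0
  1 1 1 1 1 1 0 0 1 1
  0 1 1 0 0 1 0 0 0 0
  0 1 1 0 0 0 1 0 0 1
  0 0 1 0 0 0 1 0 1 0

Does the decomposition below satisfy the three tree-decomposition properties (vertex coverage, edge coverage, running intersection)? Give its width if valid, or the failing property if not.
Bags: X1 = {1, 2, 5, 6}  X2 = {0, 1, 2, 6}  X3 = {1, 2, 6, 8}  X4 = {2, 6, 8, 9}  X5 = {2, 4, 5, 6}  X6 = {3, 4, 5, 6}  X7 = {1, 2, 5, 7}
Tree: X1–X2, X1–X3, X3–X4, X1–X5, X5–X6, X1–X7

Every vertex of G appears in some bag (union = {0, 1, 2, 3, 4, 5, 6, 7, 8, 9}); every edge is covered by a bag; and for each vertex v the set of bags containing v is connected in the bag tree. The decomposition is therefore valid. The largest bag has 4 vertices, so the width is 3.

Yes; width 3.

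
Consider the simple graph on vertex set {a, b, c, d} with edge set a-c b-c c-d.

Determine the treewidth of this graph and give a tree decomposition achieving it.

Treewidth 1.
Bags: B1 = {b, c}  B2 = {c, d}  B3 = {a, c}
Tree: B1–B2, B1–B3

The largest bag has 2 vertices, giving width 1; this decomposition certifies tw(G) ≤ 1. Since G has at least one edge (e.g. c–b), it is not an edgeless graph, so tw(G) ≥ 1. Hence tw(G) = 1 exactly.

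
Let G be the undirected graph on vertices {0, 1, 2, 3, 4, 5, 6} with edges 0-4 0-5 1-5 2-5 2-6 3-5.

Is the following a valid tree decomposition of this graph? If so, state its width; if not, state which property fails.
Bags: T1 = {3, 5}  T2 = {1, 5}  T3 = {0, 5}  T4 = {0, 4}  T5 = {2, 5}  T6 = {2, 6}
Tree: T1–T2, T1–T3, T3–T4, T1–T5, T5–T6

Yes; width 1.

Every vertex of G appears in some bag (union = {0, 1, 2, 3, 4, 5, 6}); every edge is covered by a bag; and for each vertex v the set of bags containing v is connected in the bag tree. The decomposition is therefore valid. The largest bag has 2 vertices, so the width is 1.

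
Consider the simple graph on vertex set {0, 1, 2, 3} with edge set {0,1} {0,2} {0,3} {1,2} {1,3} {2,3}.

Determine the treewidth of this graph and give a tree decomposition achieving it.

With just one bag of size 4, the width is 4 − 1 = 3, so tw(G) ≤ 3. For the lower bound, the 4 vertices {0, 1, 2, 3} are pairwise adjacent, and any tree decomposition puts a clique entirely inside one bag — forcing width ≥ 3. The upper and lower bounds meet at 3, so that is the treewidth.

Treewidth 3.
Bags: B1 = {0, 1, 2, 3}
Tree: (single bag)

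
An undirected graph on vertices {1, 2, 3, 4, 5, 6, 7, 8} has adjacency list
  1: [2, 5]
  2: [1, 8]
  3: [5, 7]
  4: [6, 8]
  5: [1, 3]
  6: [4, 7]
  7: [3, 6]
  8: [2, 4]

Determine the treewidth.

A width-2 tree decomposition is:
Bags: B1 = {1, 2, 5}  B2 = {2, 5, 8}  B3 = {4, 5, 8}  B4 = {4, 5, 6}  B5 = {5, 6, 7}  B6 = {3, 5, 7}
Tree: B1–B2, B2–B3, B3–B4, B4–B5, B5–B6
The largest bag has 3 vertices, giving width 2; this decomposition certifies tw(G) ≤ 2. The edges 5–1–2–8–4–6–7–3–5 form a cycle, so G is not a tree and its treewidth is at least 2. Therefore the treewidth is 2.

2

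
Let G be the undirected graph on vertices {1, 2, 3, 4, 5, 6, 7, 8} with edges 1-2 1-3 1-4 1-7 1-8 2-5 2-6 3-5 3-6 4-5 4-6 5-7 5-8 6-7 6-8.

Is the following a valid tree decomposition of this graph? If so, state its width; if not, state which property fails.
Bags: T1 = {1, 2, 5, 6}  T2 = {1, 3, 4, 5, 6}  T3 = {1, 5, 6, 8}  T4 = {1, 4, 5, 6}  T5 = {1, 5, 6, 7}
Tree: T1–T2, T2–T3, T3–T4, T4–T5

A tree decomposition must satisfy three properties: every vertex lies in some bag; for every edge, both endpoints lie together in some bag; and for every vertex, the bags containing it form a connected subtree. Here bags containing vertex 4 are not connected in the tree, so the decomposition is invalid.

No — bags containing vertex 4 are not connected in the tree.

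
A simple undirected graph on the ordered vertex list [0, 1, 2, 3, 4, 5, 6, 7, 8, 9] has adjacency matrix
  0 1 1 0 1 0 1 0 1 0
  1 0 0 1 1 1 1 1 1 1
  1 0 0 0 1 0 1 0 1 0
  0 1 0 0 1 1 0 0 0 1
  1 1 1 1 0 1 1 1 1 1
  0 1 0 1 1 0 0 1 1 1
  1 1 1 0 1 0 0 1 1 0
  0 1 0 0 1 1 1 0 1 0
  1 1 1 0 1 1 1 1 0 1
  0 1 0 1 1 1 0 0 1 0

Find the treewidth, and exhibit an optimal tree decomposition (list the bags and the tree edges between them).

Treewidth 4.
Bags: B1 = {0, 1, 4, 6, 8}  B2 = {1, 4, 6, 7, 8}  B3 = {1, 4, 5, 7, 8}  B4 = {0, 2, 4, 6, 8}  B5 = {1, 4, 5, 8, 9}  B6 = {1, 3, 4, 5, 9}
Tree: B1–B2, B2–B3, B1–B4, B3–B5, B5–B6

Each bag holds 5 vertices, so the decomposition has width 4, which upper-bounds the treewidth. On the other hand G contains the 5-clique {0, 1, 4, 6, 8}. A clique must lie in a single bag of any decomposition, so no decomposition can have width below 4. Hence tw(G) = 4 exactly.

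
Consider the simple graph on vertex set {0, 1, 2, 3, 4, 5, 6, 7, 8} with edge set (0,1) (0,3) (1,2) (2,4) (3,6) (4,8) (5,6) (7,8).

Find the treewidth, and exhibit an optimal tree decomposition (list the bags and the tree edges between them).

Treewidth 1.
One such decomposition:
Bags: B1 = {7, 8}  B2 = {4, 8}  B3 = {2, 4}  B4 = {1, 2}  B5 = {0, 1}  B6 = {0, 3}  B7 = {3, 6}  B8 = {5, 6}
Tree: B1–B2, B2–B3, B3–B4, B4–B5, B5–B6, B6–B7, B7–B8

Every bag has size at most 2, so the width is 2 − 1 = 1 and tw(G) ≤ 1. Since G has at least one edge (e.g. 7–8), it is not an edgeless graph, so tw(G) ≥ 1. The upper and lower bounds meet at 1, so that is the treewidth.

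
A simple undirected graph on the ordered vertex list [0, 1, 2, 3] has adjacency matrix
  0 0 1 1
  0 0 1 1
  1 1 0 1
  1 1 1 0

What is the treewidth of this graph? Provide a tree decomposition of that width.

Treewidth 2.
One such decomposition:
Bags: B1 = {0, 2, 3}  B2 = {1, 2, 3}
Tree: B1–B2

Every bag has size at most 3, so the width is 3 − 1 = 2 and tw(G) ≤ 2. For the lower bound, the 3 vertices {0, 2, 3} are pairwise adjacent, and any tree decomposition puts a clique entirely inside one bag — forcing width ≥ 2. Hence tw(G) = 2 exactly.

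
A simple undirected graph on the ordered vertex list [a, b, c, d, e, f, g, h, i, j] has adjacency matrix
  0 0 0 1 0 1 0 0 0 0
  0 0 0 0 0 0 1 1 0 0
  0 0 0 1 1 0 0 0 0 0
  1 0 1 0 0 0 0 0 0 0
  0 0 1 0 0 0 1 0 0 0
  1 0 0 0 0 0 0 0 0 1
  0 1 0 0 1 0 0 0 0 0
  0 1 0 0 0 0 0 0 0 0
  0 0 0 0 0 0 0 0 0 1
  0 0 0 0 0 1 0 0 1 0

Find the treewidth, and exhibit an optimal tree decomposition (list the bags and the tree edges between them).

Every bag has size at most 2, so the width is 2 − 1 = 1 and tw(G) ≤ 1. Any graph with an edge has treewidth ≥ 1, and G has the edge h–b. Hence tw(G) = 1 exactly.

Treewidth 1.
One such decomposition:
Bags: B1 = {b, h}  B2 = {b, g}  B3 = {e, g}  B4 = {c, e}  B5 = {c, d}  B6 = {a, d}  B7 = {a, f}  B8 = {f, j}  B9 = {i, j}
Tree: B1–B2, B2–B3, B3–B4, B4–B5, B5–B6, B6–B7, B7–B8, B8–B9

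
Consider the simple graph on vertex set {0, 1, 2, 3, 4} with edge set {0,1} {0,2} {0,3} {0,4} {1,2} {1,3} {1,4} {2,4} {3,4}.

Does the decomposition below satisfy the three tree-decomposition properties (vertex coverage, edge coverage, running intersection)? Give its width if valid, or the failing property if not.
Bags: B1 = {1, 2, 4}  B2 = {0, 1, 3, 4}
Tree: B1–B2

A tree decomposition must satisfy three properties: every vertex lies in some bag; for every edge, both endpoints lie together in some bag; and for every vertex, the bags containing it form a connected subtree. Here edge (0,2) lies in no bag, so the decomposition is invalid.

No — edge (0,2) lies in no bag.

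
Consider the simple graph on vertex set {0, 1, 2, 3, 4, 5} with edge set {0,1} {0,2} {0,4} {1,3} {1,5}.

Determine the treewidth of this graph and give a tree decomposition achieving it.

Treewidth 1.
One optimal decomposition is:
Bags: B1 = {0, 1}  B2 = {1, 3}  B3 = {0, 4}  B4 = {0, 2}  B5 = {1, 5}
Tree: B1–B2, B1–B3, B1–B4, B2–B5

Every bag has size at most 2, so the width is 2 − 1 = 1 and tw(G) ≤ 1. Any graph with an edge has treewidth ≥ 1, and G has the edge 0–1. Hence tw(G) = 1 exactly.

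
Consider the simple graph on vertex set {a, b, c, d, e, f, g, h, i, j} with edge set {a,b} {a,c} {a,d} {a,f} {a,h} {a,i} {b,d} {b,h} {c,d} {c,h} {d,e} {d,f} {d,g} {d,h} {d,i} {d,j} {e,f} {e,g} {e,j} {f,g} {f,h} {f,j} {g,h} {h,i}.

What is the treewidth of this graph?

3

A width-3 tree decomposition is:
Bags: B1 = {d, f, g, h}  B2 = {d, e, f, g}  B3 = {a, d, f, h}  B4 = {a, b, d, h}  B5 = {a, c, d, h}  B6 = {d, e, f, j}  B7 = {a, d, h, i}
Tree: B1–B2, B1–B3, B3–B4, B3–B5, B2–B6, B5–B7
Every bag has size at most 4, so the width is 4 − 1 = 3 and tw(G) ≤ 3. Conversely, {d, e, f, j} is a clique of size 4, and the vertices of any clique must share a bag in every tree decomposition; so some bag has ≥ 4 vertices and tw(G) ≥ 3. The upper and lower bounds meet at 3, so that is the treewidth.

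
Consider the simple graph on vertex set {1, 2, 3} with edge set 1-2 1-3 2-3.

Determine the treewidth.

2

A width-2 tree decomposition is:
Bags: B1 = {1, 2, 3}
Tree: (single bag)
A single bag containing all 3 vertices is trivially a valid decomposition of width 2. On the other hand G contains the 3-clique {1, 2, 3}. A clique must lie in a single bag of any decomposition, so no decomposition can have width below 2. The upper and lower bounds meet at 2, so that is the treewidth.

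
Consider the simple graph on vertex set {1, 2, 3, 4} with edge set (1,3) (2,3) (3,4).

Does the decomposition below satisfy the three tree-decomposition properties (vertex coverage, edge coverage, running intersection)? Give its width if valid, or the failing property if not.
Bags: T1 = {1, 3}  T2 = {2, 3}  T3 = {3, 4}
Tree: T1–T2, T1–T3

Checking the three conditions: (i) the bags cover all of {1, 2, 3, 4}; (ii) for each edge, some bag contains both endpoints; (iii) the bags containing any fixed vertex form a subtree. All hold, so the decomposition is valid with width 2 − 1 = 1.

Yes; width 1.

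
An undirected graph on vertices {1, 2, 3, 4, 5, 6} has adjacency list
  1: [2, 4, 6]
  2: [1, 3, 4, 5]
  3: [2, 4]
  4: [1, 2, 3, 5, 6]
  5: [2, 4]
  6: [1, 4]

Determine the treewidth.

A width-2 tree decomposition is:
Bags: B1 = {1, 2, 4}  B2 = {2, 4, 5}  B3 = {2, 3, 4}  B4 = {1, 4, 6}
Tree: B1–B2, B2–B3, B1–B4
Each bag holds 3 vertices, so the decomposition has width 2, which upper-bounds the treewidth. For the lower bound, the 3 vertices {1, 2, 4} are pairwise adjacent, and any tree decomposition puts a clique entirely inside one bag — forcing width ≥ 2. The upper and lower bounds meet at 2, so that is the treewidth.

2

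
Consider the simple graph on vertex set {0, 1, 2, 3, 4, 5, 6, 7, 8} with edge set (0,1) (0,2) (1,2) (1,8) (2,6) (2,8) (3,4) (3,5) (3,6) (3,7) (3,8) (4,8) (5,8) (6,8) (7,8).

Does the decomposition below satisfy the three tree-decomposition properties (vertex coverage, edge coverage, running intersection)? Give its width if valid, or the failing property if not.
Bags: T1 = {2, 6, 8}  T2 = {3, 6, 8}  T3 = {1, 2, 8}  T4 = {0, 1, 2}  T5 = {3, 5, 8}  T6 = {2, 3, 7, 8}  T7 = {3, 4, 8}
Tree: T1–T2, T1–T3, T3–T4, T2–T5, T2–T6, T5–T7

No — bags containing vertex 2 are not connected in the tree.

A tree decomposition must satisfy three properties: every vertex lies in some bag; for every edge, both endpoints lie together in some bag; and for every vertex, the bags containing it form a connected subtree. Here bags containing vertex 2 are not connected in the tree, so the decomposition is invalid.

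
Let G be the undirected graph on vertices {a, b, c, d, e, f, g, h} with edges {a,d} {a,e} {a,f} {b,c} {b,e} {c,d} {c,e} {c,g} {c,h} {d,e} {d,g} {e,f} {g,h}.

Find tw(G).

A width-2 tree decomposition is:
Bags: B1 = {c, g, h}  B2 = {c, d, g}  B3 = {c, d, e}  B4 = {b, c, e}  B5 = {a, d, e}  B6 = {a, e, f}
Tree: B1–B2, B2–B3, B3–B4, B3–B5, B5–B6
Each bag holds 3 vertices, so the decomposition has width 2, which upper-bounds the treewidth. Conversely, {a, d, e} is a clique of size 3, and the vertices of any clique must share a bag in every tree decomposition; so some bag has ≥ 3 vertices and tw(G) ≥ 2. Hence tw(G) = 2 exactly.

2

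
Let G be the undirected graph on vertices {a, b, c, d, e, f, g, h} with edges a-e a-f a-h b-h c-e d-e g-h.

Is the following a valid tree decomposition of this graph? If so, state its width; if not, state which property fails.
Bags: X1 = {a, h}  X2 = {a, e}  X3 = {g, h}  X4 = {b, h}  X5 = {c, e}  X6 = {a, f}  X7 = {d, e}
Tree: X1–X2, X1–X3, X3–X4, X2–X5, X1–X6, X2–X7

Checking the three conditions: (i) the bags cover all of {a, b, c, d, e, f, g, h}; (ii) for each edge, some bag contains both endpoints; (iii) the bags containing any fixed vertex form a subtree. All hold, so the decomposition is valid with width 2 − 1 = 1.

Yes; width 1.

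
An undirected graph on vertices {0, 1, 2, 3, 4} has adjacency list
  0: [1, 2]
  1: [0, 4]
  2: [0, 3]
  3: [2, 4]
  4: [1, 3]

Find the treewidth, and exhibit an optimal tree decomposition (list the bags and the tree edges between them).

Treewidth 2.
Bags: B1 = {0, 2, 3}  B2 = {0, 1, 3}  B3 = {1, 3, 4}
Tree: B1–B2, B2–B3

Every bag has size at most 3, so the width is 3 − 1 = 2 and tw(G) ≤ 2. Since 3–2–0–1–4–3 is a cycle in G, G is not acyclic. Forests are exactly the graphs of treewidth ≤ 1, so tw(G) ≥ 2. Combining the bounds, tw(G) = 2.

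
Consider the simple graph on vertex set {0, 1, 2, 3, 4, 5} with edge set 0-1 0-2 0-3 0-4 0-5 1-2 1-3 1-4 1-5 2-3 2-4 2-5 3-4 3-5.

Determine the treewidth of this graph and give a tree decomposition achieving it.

Treewidth 4.
Bags: B1 = {0, 1, 2, 3, 4}  B2 = {0, 1, 2, 3, 5}
Tree: B1–B2

Each bag holds 5 vertices, so the decomposition has width 4, which upper-bounds the treewidth. Conversely, {0, 1, 2, 3, 4} is a clique of size 5, and the vertices of any clique must share a bag in every tree decomposition; so some bag has ≥ 5 vertices and tw(G) ≥ 4. Combining the bounds, tw(G) = 4.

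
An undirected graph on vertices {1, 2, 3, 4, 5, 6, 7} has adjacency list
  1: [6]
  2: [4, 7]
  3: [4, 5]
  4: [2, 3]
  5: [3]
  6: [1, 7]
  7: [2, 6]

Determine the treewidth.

1

A width-1 tree decomposition is:
Bags: B1 = {3, 5}  B2 = {3, 4}  B3 = {2, 4}  B4 = {2, 7}  B5 = {6, 7}  B6 = {1, 6}
Tree: B1–B2, B2–B3, B3–B4, B4–B5, B5–B6
The largest bag has 2 vertices, giving width 1; this decomposition certifies tw(G) ≤ 1. Since G has at least one edge (e.g. 5–3), it is not an edgeless graph, so tw(G) ≥ 1. The upper and lower bounds meet at 1, so that is the treewidth.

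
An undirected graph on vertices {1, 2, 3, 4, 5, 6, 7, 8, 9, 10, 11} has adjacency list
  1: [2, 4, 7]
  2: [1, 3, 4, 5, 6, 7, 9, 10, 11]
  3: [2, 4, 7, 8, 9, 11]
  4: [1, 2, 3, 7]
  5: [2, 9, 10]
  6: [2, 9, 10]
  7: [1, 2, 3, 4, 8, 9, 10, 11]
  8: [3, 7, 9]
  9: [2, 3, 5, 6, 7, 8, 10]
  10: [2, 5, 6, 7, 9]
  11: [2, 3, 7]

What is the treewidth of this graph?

A width-3 tree decomposition is:
Bags: B1 = {2, 7, 9, 10}  B2 = {2, 3, 7, 9}  B3 = {2, 5, 9, 10}  B4 = {3, 7, 8, 9}  B5 = {2, 3, 7, 11}  B6 = {2, 6, 9, 10}  B7 = {2, 3, 4, 7}  B8 = {1, 2, 4, 7}
Tree: B1–B2, B1–B3, B2–B4, B2–B5, B3–B6, B5–B7, B7–B8
Each bag holds 4 vertices, so the decomposition has width 3, which upper-bounds the treewidth. For the lower bound, the 4 vertices {3, 7, 8, 9} are pairwise adjacent, and any tree decomposition puts a clique entirely inside one bag — forcing width ≥ 3. Therefore the treewidth is 3.

3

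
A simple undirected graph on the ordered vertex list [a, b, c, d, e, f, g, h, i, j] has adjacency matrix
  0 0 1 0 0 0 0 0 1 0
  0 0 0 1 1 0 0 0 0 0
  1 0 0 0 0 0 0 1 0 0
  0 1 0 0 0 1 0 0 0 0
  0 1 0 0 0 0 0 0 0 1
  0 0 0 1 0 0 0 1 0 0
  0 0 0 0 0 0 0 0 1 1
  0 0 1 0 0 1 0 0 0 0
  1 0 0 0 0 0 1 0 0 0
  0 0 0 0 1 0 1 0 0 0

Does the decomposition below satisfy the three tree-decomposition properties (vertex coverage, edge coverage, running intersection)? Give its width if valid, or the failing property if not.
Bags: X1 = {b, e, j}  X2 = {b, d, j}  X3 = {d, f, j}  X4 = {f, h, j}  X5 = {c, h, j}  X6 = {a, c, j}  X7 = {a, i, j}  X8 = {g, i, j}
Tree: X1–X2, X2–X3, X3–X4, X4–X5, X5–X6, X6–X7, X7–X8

Checking the three conditions: (i) the bags cover all of {a, b, c, d, e, f, g, h, i, j}; (ii) for each edge, some bag contains both endpoints; (iii) the bags containing any fixed vertex form a subtree. All hold, so the decomposition is valid with width 3 − 1 = 2.

Yes; width 2.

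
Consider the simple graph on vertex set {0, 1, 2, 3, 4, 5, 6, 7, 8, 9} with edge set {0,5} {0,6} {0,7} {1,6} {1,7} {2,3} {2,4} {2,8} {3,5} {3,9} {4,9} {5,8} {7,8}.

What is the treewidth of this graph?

2

A width-2 tree decomposition is:
Bags: B1 = {0, 1, 6}  B2 = {0, 1, 7}  B3 = {0, 5, 7}  B4 = {5, 7, 8}  B5 = {3, 5, 8}  B6 = {2, 3, 8}  B7 = {2, 3, 9}  B8 = {2, 4, 9}
Tree: B1–B2, B2–B3, B3–B4, B4–B5, B5–B6, B6–B7, B7–B8
Every bag has size at most 3, so the width is 3 − 1 = 2 and tw(G) ≤ 2. For the lower bound, G contains the cycle 6–1–7–0–6, so G is not a forest; only forests have treewidth ≤ 1, hence tw(G) ≥ 2. The upper and lower bounds meet at 2, so that is the treewidth.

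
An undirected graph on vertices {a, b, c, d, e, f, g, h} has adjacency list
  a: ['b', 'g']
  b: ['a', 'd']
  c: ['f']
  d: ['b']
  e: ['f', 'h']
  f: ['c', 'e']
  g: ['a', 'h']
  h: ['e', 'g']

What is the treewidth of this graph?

1

A width-1 tree decomposition is:
Bags: B1 = {c, f}  B2 = {e, f}  B3 = {e, h}  B4 = {g, h}  B5 = {a, g}  B6 = {a, b}  B7 = {b, d}
Tree: B1–B2, B2–B3, B3–B4, B4–B5, B5–B6, B6–B7
The largest bag has 2 vertices, giving width 1; this decomposition certifies tw(G) ≤ 1. G has an edge, so its treewidth is at least 1. The upper and lower bounds meet at 1, so that is the treewidth.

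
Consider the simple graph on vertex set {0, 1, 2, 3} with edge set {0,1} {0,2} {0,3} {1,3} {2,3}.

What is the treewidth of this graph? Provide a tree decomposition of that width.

Treewidth 2.
One such decomposition:
Bags: B1 = {0, 1, 3}  B2 = {0, 2, 3}
Tree: B1–B2

The largest bag has 3 vertices, giving width 2; this decomposition certifies tw(G) ≤ 2. For the lower bound, the 3 vertices {0, 1, 3} are pairwise adjacent, and any tree decomposition puts a clique entirely inside one bag — forcing width ≥ 2. Therefore the treewidth is 2.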